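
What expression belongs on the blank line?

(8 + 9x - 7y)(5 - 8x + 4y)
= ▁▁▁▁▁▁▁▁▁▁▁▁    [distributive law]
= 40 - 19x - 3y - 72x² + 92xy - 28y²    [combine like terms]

After distributive law, the bracketed line is:

40 - 64x + 32y + 45x - 72x² + 36xy - 35y + 56xy - 28y²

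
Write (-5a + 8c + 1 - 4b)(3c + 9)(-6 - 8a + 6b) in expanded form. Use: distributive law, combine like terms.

(-5a + 8c + 1 - 4b)(3c + 9)(-6 - 8a + 6b)
= (-15ac - 45a + 24c^2 + 72c + 3c + 9 - 12bc - 36b)(-6 - 8a + 6b)    [distributive law]
= (-15ac - 45a + 24c^2 + 75c + 9 - 12bc - 36b)(-6 - 8a + 6b)    [combine like terms]
= 90ac + 120a^2c - 90abc + 270a + 360a^2 - 270ab - 144c^2 - 192ac^2 + 144bc^2 - 450c - 600ac + 450bc - 54 - 72a + 54b + 72bc + 96abc - 72b^2c + 216b + 288ab - 216b^2    [distributive law]
= -510ac + 120a^2c + 6abc + 198a + 360a^2 + 18ab - 144c^2 - 192ac^2 + 144bc^2 - 450c + 522bc - 54 + 270b - 72b^2c - 216b^2    [combine like terms]

-510ac + 120a^2c + 6abc + 198a + 360a^2 + 18ab - 144c^2 - 192ac^2 + 144bc^2 - 450c + 522bc - 54 + 270b - 72b^2c - 216b^2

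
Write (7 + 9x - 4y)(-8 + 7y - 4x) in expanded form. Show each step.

-56 + 81y - 100x + 79xy - 36x^2 - 28y^2

(7 + 9x - 4y)(-8 + 7y - 4x)
= -56 + 49y - 28x - 72x + 63xy - 36x^2 + 32y - 28y^2 + 16xy    [distributive law]
= -56 + 81y - 100x + 79xy - 36x^2 - 28y^2    [combine like terms]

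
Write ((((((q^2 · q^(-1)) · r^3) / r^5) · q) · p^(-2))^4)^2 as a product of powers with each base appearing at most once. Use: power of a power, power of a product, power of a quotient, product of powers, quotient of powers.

p^(-16)·q^16·r^(-16)

((((((q^2 · q^(-1)) · r^3) / r^5) · q) · p^(-2))^4)^2
= (((((q^2 · q^(-1)) · r^3) / r^5) · q) · p^(-2))^8    [power of a power]
= (((((q^2 · q^(-1)) · r^3) / r^5) · q)^8) · ((p^(-2))^8)    [power of a product]
= (((((q^2 · q^(-1)) · r^3) / r^5)^8) · (q^8)) · ((p^(-2))^8)    [power of a product]
= (((((q^2 · q^(-1)) · r^3)^8) / ((r^5)^8)) · (q^8)) · ((p^(-2))^8)    [power of a quotient]
= (((((q^2 · q^(-1))^8) · ((r^3)^8)) / ((r^5)^8)) · (q^8)) · ((p^(-2))^8)    [power of a product]
= ((((((q^2)^8) · ((q^(-1))^8)) · ((r^3)^8)) / ((r^5)^8)) · (q^8)) · ((p^(-2))^8)    [power of a product]
= ((((q^16 · ((q^(-1))^8)) · ((r^3)^8)) / ((r^5)^8)) · (q^8)) · ((p^(-2))^8)    [power of a power]
= ((((q^16 · q^(-8)) · ((r^3)^8)) / ((r^5)^8)) · (q^8)) · ((p^(-2))^8)    [power of a power]
= (((q^8 · ((r^3)^8)) / ((r^5)^8)) · (q^8)) · ((p^(-2))^8)    [product of powers]
= (((q^8 · r^24) / ((r^5)^8)) · (q^8)) · ((p^(-2))^8)    [power of a power]
= (((q^8 · r^24) / r^40) · (q^8)) · ((p^(-2))^8)    [power of a power]
= (((q^8 · r^24) / r^40) · q^8) · p^(-16)    [power of a power]
= p^(-16)·q^16·r^(-16)    [quotient of powers; product of powers]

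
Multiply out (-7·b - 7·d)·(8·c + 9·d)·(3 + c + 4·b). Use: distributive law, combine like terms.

(-7·b - 7·d)·(8·c + 9·d)·(3 + c + 4·b)
= (-56·b·c - 63·b·d - 56·c·d - 63·d^2)·(3 + c + 4·b)    [distributive law]
= -168·b·c - 56·b·c^2 - 224·b^2·c - 189·b·d - 63·b·c·d - 252·b^2·d - 168·c·d - 56·c^2·d - 224·b·c·d - 189·d^2 - 63·c·d^2 - 252·b·d^2    [distributive law]
= -168·b·c - 56·b·c^2 - 224·b^2·c - 189·b·d - 287·b·c·d - 252·b^2·d - 168·c·d - 56·c^2·d - 189·d^2 - 63·c·d^2 - 252·b·d^2    [combine like terms]

-168·b·c - 56·b·c^2 - 224·b^2·c - 189·b·d - 287·b·c·d - 252·b^2·d - 168·c·d - 56·c^2·d - 189·d^2 - 63·c·d^2 - 252·b·d^2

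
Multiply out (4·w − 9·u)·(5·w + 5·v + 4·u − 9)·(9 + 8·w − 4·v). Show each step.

−108·w^2 + 160·w^3 + 80·v·w^2 + 324·v·w − 80·v^2·w + 387·u·w − 232·u·w^2 − 244·u·v·w − 324·w − 729·u·v + 180·u·v^2 − 324·u^2 − 288·u^2·w + 144·u^2·v + 729·u

(4·w − 9·u)·(5·w + 5·v + 4·u − 9)·(9 + 8·w − 4·v)
= (20·w^2 + 20·v·w + 16·u·w − 36·w − 45·u·w − 45·u·v − 36·u^2 + 81·u)·(9 + 8·w − 4·v)    [distributive law]
= (20·w^2 + 20·v·w − 29·u·w − 36·w − 45·u·v − 36·u^2 + 81·u)·(9 + 8·w − 4·v)    [combine like terms]
= 180·w^2 + 160·w^3 − 80·v·w^2 + 180·v·w + 160·v·w^2 − 80·v^2·w − 261·u·w − 232·u·w^2 + 116·u·v·w − 324·w − 288·w^2 + 144·v·w − 405·u·v − 360·u·v·w + 180·u·v^2 − 324·u^2 − 288·u^2·w + 144·u^2·v + 729·u + 648·u·w − 324·u·v    [distributive law]
= −108·w^2 + 160·w^3 + 80·v·w^2 + 324·v·w − 80·v^2·w + 387·u·w − 232·u·w^2 − 244·u·v·w − 324·w − 729·u·v + 180·u·v^2 − 324·u^2 − 288·u^2·w + 144·u^2·v + 729·u    [combine like terms]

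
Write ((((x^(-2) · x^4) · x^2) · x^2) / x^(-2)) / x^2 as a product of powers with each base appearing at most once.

((((x^(-2) · x^4) · x^2) · x^2) / x^(-2)) / x^2
= (((x^2 · x^2) · x^2) / x^(-2)) / x^2    [product of powers]
= ((x^4 · x^2) / x^(-2)) / x^2    [product of powers]
= (x^6 / x^(-2)) / x^2    [product of powers]
= x^8 / x^2    [quotient of powers]
= x^6    [quotient of powers]

x^6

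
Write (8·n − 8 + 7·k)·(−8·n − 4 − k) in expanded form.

(8·n − 8 + 7·k)·(−8·n − 4 − k)
= −64·n^2 − 32·n − 8·k·n + 64·n + 32 + 8·k − 56·k·n − 28·k − 7·k^2    [distributive law]
= −64·n^2 + 32·n − 64·k·n + 32 − 20·k − 7·k^2    [combine like terms]

−64·n^2 + 32·n − 64·k·n + 32 − 20·k − 7·k^2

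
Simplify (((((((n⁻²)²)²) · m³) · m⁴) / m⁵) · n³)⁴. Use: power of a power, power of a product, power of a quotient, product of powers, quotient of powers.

m⁸n⁻²⁰

(((((((n⁻²)²)²) · m³) · m⁴) / m⁵) · n³)⁴
= (((((((n⁻²)²)²) · m³) · m⁴) / m⁵)⁴) · ((n³)⁴)    [power of a product]
= (((((((n⁻²)²)²) · m³) · m⁴)⁴) / ((m⁵)⁴)) · ((n³)⁴)    [power of a quotient]
= (((((((n⁻²)²)²) · m³)⁴) · ((m⁴)⁴)) / ((m⁵)⁴)) · ((n³)⁴)    [power of a product]
= (((((((n⁻²)²)²)⁴) · ((m³)⁴)) · ((m⁴)⁴)) / ((m⁵)⁴)) · ((n³)⁴)    [power of a product]
= ((((((n⁻²)²)⁸) · ((m³)⁴)) · ((m⁴)⁴)) / ((m⁵)⁴)) · ((n³)⁴)    [power of a power]
= (((((n⁻²)¹⁶) · ((m³)⁴)) · ((m⁴)⁴)) / ((m⁵)⁴)) · ((n³)⁴)    [power of a power]
= (((n⁻³² · ((m³)⁴)) · ((m⁴)⁴)) / ((m⁵)⁴)) · ((n³)⁴)    [power of a power]
= (((n⁻³² · m¹²) · ((m⁴)⁴)) / ((m⁵)⁴)) · ((n³)⁴)    [power of a power]
= (((n⁻³² · m¹²) · m¹⁶) / ((m⁵)⁴)) · ((n³)⁴)    [power of a power]
= (((n⁻³² · m¹²) · m¹⁶) / m²⁰) · ((n³)⁴)    [power of a power]
= (((n⁻³² · m¹²) · m¹⁶) / m²⁰) · n¹²    [power of a power]
= m⁸n⁻²⁰    [quotient of powers; product of powers]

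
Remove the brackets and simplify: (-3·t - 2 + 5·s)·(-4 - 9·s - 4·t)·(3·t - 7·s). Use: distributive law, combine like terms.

60·t² - 146·s·t - 63·s·t² - 184·s²·t + 36·t³ + 24·t - 56·s + 14·s² + 315·s³

(-3·t - 2 + 5·s)·(-4 - 9·s - 4·t)·(3·t - 7·s)
= (12·t + 27·s·t + 12·t² + 8 + 18·s + 8·t - 20·s - 45·s² - 20·s·t)·(3·t - 7·s)    [distributive law]
= (20·t + 7·s·t + 12·t² + 8 - 2·s - 45·s²)·(3·t - 7·s)    [combine like terms]
= 60·t² - 140·s·t + 21·s·t² - 49·s²·t + 36·t³ - 84·s·t² + 24·t - 56·s - 6·s·t + 14·s² - 135·s²·t + 315·s³    [distributive law]
= 60·t² - 146·s·t - 63·s·t² - 184·s²·t + 36·t³ + 24·t - 56·s + 14·s² + 315·s³    [combine like terms]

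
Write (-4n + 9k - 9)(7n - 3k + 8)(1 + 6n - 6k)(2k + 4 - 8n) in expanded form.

-8636kn^2 + 1824n^2 + 4112n^3 - 5280kn^3 + 1344n^4 + 6132k^2n^2 + 4998k^2n - 346kn - 2520k^3n - 1532n - 594k^3 - 1422k^2 + 324k^4 + 1980k - 288

(-4n + 9k - 9)(7n - 3k + 8)(1 + 6n - 6k)(2k + 4 - 8n)
= (-28n^2 + 12kn - 32n + 63kn - 27k^2 + 72k - 63n + 27k - 72)(1 + 6n - 6k)(2k + 4 - 8n)    [distributive law]
= (-28n^2 + 75kn - 95n - 27k^2 + 99k - 72)(1 + 6n - 6k)(2k + 4 - 8n)    [combine like terms]
= (-28n^2 - 168n^3 + 168kn^2 + 75kn + 450kn^2 - 450k^2n - 95n - 570n^2 + 570kn - 27k^2 - 162k^2n + 162k^3 + 99k + 594kn - 594k^2 - 72 - 432n + 432k)(2k + 4 - 8n)    [distributive law]
= (-598n^2 - 168n^3 + 618kn^2 + 1239kn - 612k^2n - 527n - 621k^2 + 162k^3 + 531k - 72)(2k + 4 - 8n)    [combine like terms]
= -1196kn^2 - 2392n^2 + 4784n^3 - 336kn^3 - 672n^3 + 1344n^4 + 1236k^2n^2 + 2472kn^2 - 4944kn^3 + 2478k^2n + 4956kn - 9912kn^2 - 1224k^3n - 2448k^2n + 4896k^2n^2 - 1054kn - 2108n + 4216n^2 - 1242k^3 - 2484k^2 + 4968k^2n + 324k^4 + 648k^3 - 1296k^3n + 1062k^2 + 2124k - 4248kn - 144k - 288 + 576n    [distributive law]
= -8636kn^2 + 1824n^2 + 4112n^3 - 5280kn^3 + 1344n^4 + 6132k^2n^2 + 4998k^2n - 346kn - 2520k^3n - 1532n - 594k^3 - 1422k^2 + 324k^4 + 1980k - 288    [combine like terms]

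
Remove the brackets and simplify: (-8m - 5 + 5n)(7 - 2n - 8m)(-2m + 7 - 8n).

480m^2 - 42m - 130mn - 464m^2n + 212mn^2 - 128m^3 - 245 + 595n - 430n^2 + 80n^3

(-8m - 5 + 5n)(7 - 2n - 8m)(-2m + 7 - 8n)
= (-56m + 16mn + 64m^2 - 35 + 10n + 40m + 35n - 10n^2 - 40mn)(-2m + 7 - 8n)    [distributive law]
= (-16m - 24mn + 64m^2 - 35 + 45n - 10n^2)(-2m + 7 - 8n)    [combine like terms]
= 32m^2 - 112m + 128mn + 48m^2n - 168mn + 192mn^2 - 128m^3 + 448m^2 - 512m^2n + 70m - 245 + 280n - 90mn + 315n - 360n^2 + 20mn^2 - 70n^2 + 80n^3    [distributive law]
= 480m^2 - 42m - 130mn - 464m^2n + 212mn^2 - 128m^3 - 245 + 595n - 430n^2 + 80n^3    [combine like terms]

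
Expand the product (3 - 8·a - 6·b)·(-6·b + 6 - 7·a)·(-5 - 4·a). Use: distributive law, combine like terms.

(3 - 8·a - 6·b)·(-6·b + 6 - 7·a)·(-5 - 4·a)
= (-18·b + 18 - 21·a + 48·a·b - 48·a + 56·a^2 + 36·b^2 - 36·b + 42·a·b)·(-5 - 4·a)    [distributive law]
= (-54·b + 18 - 69·a + 90·a·b + 56·a^2 + 36·b^2)·(-5 - 4·a)    [combine like terms]
= 270·b + 216·a·b - 90 - 72·a + 345·a + 276·a^2 - 450·a·b - 360·a^2·b - 280·a^2 - 224·a^3 - 180·b^2 - 144·a·b^2    [distributive law]
= 270·b - 234·a·b - 90 + 273·a - 4·a^2 - 360·a^2·b - 224·a^3 - 180·b^2 - 144·a·b^2    [combine like terms]

270·b - 234·a·b - 90 + 273·a - 4·a^2 - 360·a^2·b - 224·a^3 - 180·b^2 - 144·a·b^2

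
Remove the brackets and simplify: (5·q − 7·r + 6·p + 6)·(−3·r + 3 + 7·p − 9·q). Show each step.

48·q·r − 39·q − 19·p·q − 45·q^2 + 21·r^2 − 39·r − 67·p·r + 60·p + 42·p^2 + 18

(5·q − 7·r + 6·p + 6)·(−3·r + 3 + 7·p − 9·q)
= −15·q·r + 15·q + 35·p·q − 45·q^2 + 21·r^2 − 21·r − 49·p·r + 63·q·r − 18·p·r + 18·p + 42·p^2 − 54·p·q − 18·r + 18 + 42·p − 54·q    [distributive law]
= 48·q·r − 39·q − 19·p·q − 45·q^2 + 21·r^2 − 39·r − 67·p·r + 60·p + 42·p^2 + 18    [combine like terms]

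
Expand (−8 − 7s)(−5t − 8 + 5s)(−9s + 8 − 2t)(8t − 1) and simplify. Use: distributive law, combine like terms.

(−8 − 7s)(−5t − 8 + 5s)(−9s + 8 − 2t)(8t − 1)
= (40t + 64 − 40s + 35st + 56s − 35s^2)(−9s + 8 − 2t)(8t − 1)    [distributive law]
= (40t + 64 + 16s + 35st − 35s^2)(−9s + 8 − 2t)(8t − 1)    [combine like terms]
= (−360st + 320t − 80t^2 − 576s + 512 − 128t − 144s^2 + 128s − 32st − 315s^2t + 280st − 70st^2 + 315s^3 − 280s^2 + 70s^2t)(8t − 1)    [distributive law]
= (−112st + 192t − 80t^2 − 448s + 512 − 424s^2 − 245s^2t − 70st^2 + 315s^3)(8t − 1)    [combine like terms]
= −896st^2 + 112st + 1536t^2 − 192t − 640t^3 + 80t^2 − 3584st + 448s + 4096t − 512 − 3392s^2t + 424s^2 − 1960s^2t^2 + 245s^2t − 560st^3 + 70st^2 + 2520s^3t − 315s^3    [distributive law]
= −826st^2 − 3472st + 1616t^2 + 3904t − 640t^3 + 448s − 512 − 3147s^2t + 424s^2 − 1960s^2t^2 − 560st^3 + 2520s^3t − 315s^3    [combine like terms]

−826st^2 − 3472st + 1616t^2 + 3904t − 640t^3 + 448s − 512 − 3147s^2t + 424s^2 − 1960s^2t^2 − 560st^3 + 2520s^3t − 315s^3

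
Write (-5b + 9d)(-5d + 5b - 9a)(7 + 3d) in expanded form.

490bd + 210bd^2 - 175b^2 - 75b^2d + 315ab + 135abd - 315d^2 - 135d^3 - 567ad - 243ad^2

(-5b + 9d)(-5d + 5b - 9a)(7 + 3d)
= (25bd - 25b^2 + 45ab - 45d^2 + 45bd - 81ad)(7 + 3d)    [distributive law]
= (70bd - 25b^2 + 45ab - 45d^2 - 81ad)(7 + 3d)    [combine like terms]
= 490bd + 210bd^2 - 175b^2 - 75b^2d + 315ab + 135abd - 315d^2 - 135d^3 - 567ad - 243ad^2    [distributive law]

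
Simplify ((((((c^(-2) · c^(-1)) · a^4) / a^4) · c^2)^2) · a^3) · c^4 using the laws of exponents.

((((((c^(-2) · c^(-1)) · a^4) / a^4) · c^2)^2) · a^3) · c^4
= ((((((c^(-2) · c^(-1)) · a^4) / a^4)^2) · ((c^2)^2)) · a^3) · c^4    [power of a product]
= ((((((c^(-2) · c^(-1)) · a^4)^2) / ((a^4)^2)) · ((c^2)^2)) · a^3) · c^4    [power of a quotient]
= ((((((c^(-2) · c^(-1))^2) · ((a^4)^2)) / ((a^4)^2)) · ((c^2)^2)) · a^3) · c^4    [power of a product]
= (((((((c^(-2))^2) · ((c^(-1))^2)) · ((a^4)^2)) / ((a^4)^2)) · ((c^2)^2)) · a^3) · c^4    [power of a product]
= (((((c^(-4) · ((c^(-1))^2)) · ((a^4)^2)) / ((a^4)^2)) · ((c^2)^2)) · a^3) · c^4    [power of a power]
= (((((c^(-4) · c^(-2)) · ((a^4)^2)) / ((a^4)^2)) · ((c^2)^2)) · a^3) · c^4    [power of a power]
= ((((c^(-6) · ((a^4)^2)) / ((a^4)^2)) · ((c^2)^2)) · a^3) · c^4    [product of powers]
= ((((c^(-6) · a^8) / ((a^4)^2)) · ((c^2)^2)) · a^3) · c^4    [power of a power]
= ((((c^(-6) · a^8) / a^8) · ((c^2)^2)) · a^3) · c^4    [power of a power]
= ((((c^(-6) · a^8) / a^8) · c^4) · a^3) · c^4    [power of a power]
= a^3·c^2    [quotient of powers; product of powers]

a^3·c^2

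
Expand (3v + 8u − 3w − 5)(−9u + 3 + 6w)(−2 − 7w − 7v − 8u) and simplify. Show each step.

−501uv − 480uvw + 189uv^2 + 720u^2v + 87v + 174vw − 63v^2 − 126v^2w − 408u^2 − 96u^2w + 576u^3 − 18u − 321uw − 381uw^2 + 183w + 309w^2 + 126w^3 + 30

(3v + 8u − 3w − 5)(−9u + 3 + 6w)(−2 − 7w − 7v − 8u)
= (−27uv + 9v + 18vw − 72u^2 + 24u + 48uw + 27uw − 9w − 18w^2 + 45u − 15 − 30w)(−2 − 7w − 7v − 8u)    [distributive law]
= (−27uv + 9v + 18vw − 72u^2 + 69u + 75uw − 39w − 18w^2 − 15)(−2 − 7w − 7v − 8u)    [combine like terms]
= 54uv + 189uvw + 189uv^2 + 216u^2v − 18v − 63vw − 63v^2 − 72uv − 36vw − 126vw^2 − 126v^2w − 144uvw + 144u^2 + 504u^2w + 504u^2v + 576u^3 − 138u − 483uw − 483uv − 552u^2 − 150uw − 525uw^2 − 525uvw − 600u^2w + 78w + 273w^2 + 273vw + 312uw + 36w^2 + 126w^3 + 126vw^2 + 144uw^2 + 30 + 105w + 105v + 120u    [distributive law]
= −501uv − 480uvw + 189uv^2 + 720u^2v + 87v + 174vw − 63v^2 − 126v^2w − 408u^2 − 96u^2w + 576u^3 − 18u − 321uw − 381uw^2 + 183w + 309w^2 + 126w^3 + 30    [combine like terms]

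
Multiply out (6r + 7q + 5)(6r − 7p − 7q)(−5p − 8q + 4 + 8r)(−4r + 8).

(6r + 7q + 5)(6r − 7p − 7q)(−5p − 8q + 4 + 8r)(−4r + 8)
= (36r² − 42pr − 42qr + 42qr − 49pq − 49q² + 30r − 35p − 35q)(−5p − 8q + 4 + 8r)(−4r + 8)    [distributive law]
= (36r² − 42pr − 49pq − 49q² + 30r − 35p − 35q)(−5p − 8q + 4 + 8r)(−4r + 8)    [combine like terms]
= (−180pr² − 288qr² + 144r² + 288r³ + 210p²r + 336pqr − 168pr − 336pr² + 245p²q + 392pq² − 196pq − 392pqr + 245pq² + 392q³ − 196q² − 392q²r − 150pr − 240qr + 120r + 240r² + 175p² + 280pq − 140p − 280pr + 175pq + 280q² − 140q − 280qr)(−4r + 8)    [distributive law]
= (−516pr² − 288qr² + 384r² + 288r³ + 210p²r − 56pqr − 598pr + 245p²q + 637pq² + 259pq + 392q³ + 84q² − 392q²r − 520qr + 120r + 175p² − 140p − 140q)(−4r + 8)    [combine like terms]
= 2064pr³ − 4128pr² + 1152qr³ − 2304qr² − 1536r³ + 3072r² − 1152r⁴ + 2304r³ − 840p²r² + 1680p²r + 224pqr² − 448pqr + 2392pr² − 4784pr − 980p²qr + 1960p²q − 2548pq²r + 5096pq² − 1036pqr + 2072pq − 1568q³r + 3136q³ − 336q²r + 672q² + 1568q²r² − 3136q²r + 2080qr² − 4160qr − 480r² + 960r − 700p²r + 1400p² + 560pr − 1120p + 560qr − 1120q    [distributive law]
= 2064pr³ − 1736pr² + 1152qr³ − 224qr² + 768r³ + 2592r² − 1152r⁴ − 840p²r² + 980p²r + 224pqr² − 1484pqr − 4224pr − 980p²qr + 1960p²q − 2548pq²r + 5096pq² + 2072pq − 1568q³r + 3136q³ − 3472q²r + 672q² + 1568q²r² − 3600qr + 960r + 1400p² − 1120p − 1120q    [combine like terms]

2064pr³ − 1736pr² + 1152qr³ − 224qr² + 768r³ + 2592r² − 1152r⁴ − 840p²r² + 980p²r + 224pqr² − 1484pqr − 4224pr − 980p²qr + 1960p²q − 2548pq²r + 5096pq² + 2072pq − 1568q³r + 3136q³ − 3472q²r + 672q² + 1568q²r² − 3600qr + 960r + 1400p² − 1120p − 1120q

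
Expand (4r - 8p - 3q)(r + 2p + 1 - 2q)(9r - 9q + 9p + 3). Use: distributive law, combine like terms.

36r^3 - 135qr^2 + 36pr^2 + 48r^2 - 96qr - 36pr + 12r + 153q^2r - 9pqr - 144p^2r + 234p^2q - 144p^3 - 120p^2 + 75pq - 24p - 36pq^2 + 45q^2 - 9q - 54q^3

(4r - 8p - 3q)(r + 2p + 1 - 2q)(9r - 9q + 9p + 3)
= (4r^2 + 8pr + 4r - 8qr - 8pr - 16p^2 - 8p + 16pq - 3qr - 6pq - 3q + 6q^2)(9r - 9q + 9p + 3)    [distributive law]
= (4r^2 + 4r - 11qr - 16p^2 - 8p + 10pq - 3q + 6q^2)(9r - 9q + 9p + 3)    [combine like terms]
= 36r^3 - 36qr^2 + 36pr^2 + 12r^2 + 36r^2 - 36qr + 36pr + 12r - 99qr^2 + 99q^2r - 99pqr - 33qr - 144p^2r + 144p^2q - 144p^3 - 48p^2 - 72pr + 72pq - 72p^2 - 24p + 90pqr - 90pq^2 + 90p^2q + 30pq - 27qr + 27q^2 - 27pq - 9q + 54q^2r - 54q^3 + 54pq^2 + 18q^2    [distributive law]
= 36r^3 - 135qr^2 + 36pr^2 + 48r^2 - 96qr - 36pr + 12r + 153q^2r - 9pqr - 144p^2r + 234p^2q - 144p^3 - 120p^2 + 75pq - 24p - 36pq^2 + 45q^2 - 9q - 54q^3    [combine like terms]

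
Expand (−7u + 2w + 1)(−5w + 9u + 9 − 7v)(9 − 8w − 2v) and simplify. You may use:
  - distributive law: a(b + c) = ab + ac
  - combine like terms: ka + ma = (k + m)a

909uw − 424uw^2 − 498uvw − 567u^2 + 504u^2w + 126u^2v − 486u + 549uv − 98uv^2 − 194w^2 + 80w^3 + 132vw^2 + 45w − 96vw + 28v^2w + 81 − 81v + 14v^2

(−7u + 2w + 1)(−5w + 9u + 9 − 7v)(9 − 8w − 2v)
= (35uw − 63u^2 − 63u + 49uv − 10w^2 + 18uw + 18w − 14vw − 5w + 9u + 9 − 7v)(9 − 8w − 2v)    [distributive law]
= (53uw − 63u^2 − 54u + 49uv − 10w^2 + 13w − 14vw + 9 − 7v)(9 − 8w − 2v)    [combine like terms]
= 477uw − 424uw^2 − 106uvw − 567u^2 + 504u^2w + 126u^2v − 486u + 432uw + 108uv + 441uv − 392uvw − 98uv^2 − 90w^2 + 80w^3 + 20vw^2 + 117w − 104w^2 − 26vw − 126vw + 112vw^2 + 28v^2w + 81 − 72w − 18v − 63v + 56vw + 14v^2    [distributive law]
= 909uw − 424uw^2 − 498uvw − 567u^2 + 504u^2w + 126u^2v − 486u + 549uv − 98uv^2 − 194w^2 + 80w^3 + 132vw^2 + 45w − 96vw + 28v^2w + 81 − 81v + 14v^2    [combine like terms]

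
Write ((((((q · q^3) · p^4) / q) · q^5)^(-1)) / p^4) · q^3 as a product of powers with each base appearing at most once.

p^(-8)q^(-5)

((((((q · q^3) · p^4) / q) · q^5)^(-1)) / p^4) · q^3
= ((((((q · q^3) · p^4) / q)^(-1)) · ((q^5)^(-1))) / p^4) · q^3    [power of a product]
= ((((((q · q^3) · p^4)^(-1)) / (q^(-1))) · ((q^5)^(-1))) / p^4) · q^3    [power of a quotient]
= ((((((q · q^3)^(-1)) · ((p^4)^(-1))) / (q^(-1))) · ((q^5)^(-1))) / p^4) · q^3    [power of a product]
= ((((((q^(-1)) · ((q^3)^(-1))) · ((p^4)^(-1))) / (q^(-1))) · ((q^5)^(-1))) / p^4) · q^3    [power of a product]
= (((((q^(-1) · q^(-3)) · ((p^4)^(-1))) / (q^(-1))) · ((q^5)^(-1))) / p^4) · q^3    [power of a power]
= ((((q^(-4) · ((p^4)^(-1))) / (q^(-1))) · ((q^5)^(-1))) / p^4) · q^3    [product of powers]
= ((((q^(-4) · p^(-4)) / (q^(-1))) · ((q^5)^(-1))) / p^4) · q^3    [power of a power]
= ((((q^(-4) · p^(-4)) / q^(-1)) · q^(-5)) / p^4) · q^3    [power of a power]
= p^(-8)q^(-5)    [quotient of powers; product of powers]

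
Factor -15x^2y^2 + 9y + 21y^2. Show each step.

3y(-5x^2y + 3 + 7y)

-15x^2y^2 + 9y + 21y^2
= 3(-5x^2y^2 + 3y + 7y^2)    [factor out 3]
= 3y(-5x^2y + 3 + 7y)    [factor out y]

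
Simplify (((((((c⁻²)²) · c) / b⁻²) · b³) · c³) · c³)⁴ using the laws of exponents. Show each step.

(((((((c⁻²)²) · c) / b⁻²) · b³) · c³) · c³)⁴
= (((((((c⁻²)²) · c) / b⁻²) · b³) · c³)⁴) · ((c³)⁴)    [power of a product]
= (((((((c⁻²)²) · c) / b⁻²) · b³)⁴) · ((c³)⁴)) · ((c³)⁴)    [power of a product]
= (((((((c⁻²)²) · c) / b⁻²)⁴) · ((b³)⁴)) · ((c³)⁴)) · ((c³)⁴)    [power of a product]
= (((((((c⁻²)²) · c)⁴) / ((b⁻²)⁴)) · ((b³)⁴)) · ((c³)⁴)) · ((c³)⁴)    [power of a quotient]
= (((((((c⁻²)²)⁴) · (c⁴)) / ((b⁻²)⁴)) · ((b³)⁴)) · ((c³)⁴)) · ((c³)⁴)    [power of a product]
= ((((((c⁻²)⁸) · (c⁴)) / ((b⁻²)⁴)) · ((b³)⁴)) · ((c³)⁴)) · ((c³)⁴)    [power of a power]
= ((((c⁻¹⁶ · (c⁴)) / ((b⁻²)⁴)) · ((b³)⁴)) · ((c³)⁴)) · ((c³)⁴)    [power of a power]
= (((c⁻¹² / ((b⁻²)⁴)) · ((b³)⁴)) · ((c³)⁴)) · ((c³)⁴)    [product of powers]
= (((c⁻¹² / b⁻⁸) · ((b³)⁴)) · ((c³)⁴)) · ((c³)⁴)    [power of a power]
= (((c⁻¹² / b⁻⁸) · b¹²) · ((c³)⁴)) · ((c³)⁴)    [power of a power]
= (((c⁻¹² / b⁻⁸) · b¹²) · c¹²) · ((c³)⁴)    [power of a power]
= (((c⁻¹² / b⁻⁸) · b¹²) · c¹²) · c¹²    [power of a power]
= b²⁰·c¹²    [quotient of powers; product of powers]

b²⁰·c¹²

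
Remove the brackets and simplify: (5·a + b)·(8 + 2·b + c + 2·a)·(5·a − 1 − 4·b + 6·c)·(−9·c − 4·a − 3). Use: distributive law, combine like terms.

(5·a + b)·(8 + 2·b + c + 2·a)·(5·a − 1 − 4·b + 6·c)·(−9·c − 4·a − 3)
= (40·a + 10·a·b + 5·a·c + 10·a^2 + 8·b + 2·b^2 + b·c + 2·a·b)·(5·a − 1 − 4·b + 6·c)·(−9·c − 4·a − 3)    [distributive law]
= (40·a + 12·a·b + 5·a·c + 10·a^2 + 8·b + 2·b^2 + b·c)·(5·a − 1 − 4·b + 6·c)·(−9·c − 4·a − 3)    [combine like terms]
= (200·a^2 − 40·a − 160·a·b + 240·a·c + 60·a^2·b − 12·a·b − 48·a·b^2 + 72·a·b·c + 25·a^2·c − 5·a·c − 20·a·b·c + 30·a·c^2 + 50·a^3 − 10·a^2 − 40·a^2·b + 60·a^2·c + 40·a·b − 8·b − 32·b^2 + 48·b·c + 10·a·b^2 − 2·b^2 − 8·b^3 + 12·b^2·c + 5·a·b·c − b·c − 4·b^2·c + 6·b·c^2)·(−9·c − 4·a − 3)    [distributive law]
= (190·a^2 − 40·a − 132·a·b + 235·a·c + 20·a^2·b − 38·a·b^2 + 57·a·b·c + 85·a^2·c + 30·a·c^2 + 50·a^3 − 8·b − 34·b^2 + 47·b·c − 8·b^3 + 8·b^2·c + 6·b·c^2)·(−9·c − 4·a − 3)    [combine like terms]
= −1710·a^2·c − 760·a^3 − 570·a^2 + 360·a·c + 160·a^2 + 120·a + 1188·a·b·c + 528·a^2·b + 396·a·b − 2115·a·c^2 − 940·a^2·c − 705·a·c − 180·a^2·b·c − 80·a^3·b − 60·a^2·b + 342·a·b^2·c + 152·a^2·b^2 + 114·a·b^2 − 513·a·b·c^2 − 228·a^2·b·c − 171·a·b·c − 765·a^2·c^2 − 340·a^3·c − 255·a^2·c − 270·a·c^3 − 120·a^2·c^2 − 90·a·c^2 − 450·a^3·c − 200·a^4 − 150·a^3 + 72·b·c + 32·a·b + 24·b + 306·b^2·c + 136·a·b^2 + 102·b^2 − 423·b·c^2 − 188·a·b·c − 141·b·c + 72·b^3·c + 32·a·b^3 + 24·b^3 − 72·b^2·c^2 − 32·a·b^2·c − 24·b^2·c − 54·b·c^3 − 24·a·b·c^2 − 18·b·c^2    [distributive law]
= −2905·a^2·c − 910·a^3 − 410·a^2 − 345·a·c + 120·a + 829·a·b·c + 468·a^2·b + 428·a·b − 2205·a·c^2 − 408·a^2·b·c − 80·a^3·b + 310·a·b^2·c + 152·a^2·b^2 + 250·a·b^2 − 537·a·b·c^2 − 885·a^2·c^2 − 790·a^3·c − 270·a·c^3 − 200·a^4 − 69·b·c + 24·b + 282·b^2·c + 102·b^2 − 441·b·c^2 + 72·b^3·c + 32·a·b^3 + 24·b^3 − 72·b^2·c^2 − 54·b·c^3    [combine like terms]

−2905·a^2·c − 910·a^3 − 410·a^2 − 345·a·c + 120·a + 829·a·b·c + 468·a^2·b + 428·a·b − 2205·a·c^2 − 408·a^2·b·c − 80·a^3·b + 310·a·b^2·c + 152·a^2·b^2 + 250·a·b^2 − 537·a·b·c^2 − 885·a^2·c^2 − 790·a^3·c − 270·a·c^3 − 200·a^4 − 69·b·c + 24·b + 282·b^2·c + 102·b^2 − 441·b·c^2 + 72·b^3·c + 32·a·b^3 + 24·b^3 − 72·b^2·c^2 − 54·b·c^3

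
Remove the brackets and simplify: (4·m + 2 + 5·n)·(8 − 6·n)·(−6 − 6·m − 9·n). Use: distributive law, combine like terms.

(4·m + 2 + 5·n)·(8 − 6·n)·(−6 − 6·m − 9·n)
= (32·m − 24·m·n + 16 − 12·n + 40·n − 30·n²)·(−6 − 6·m − 9·n)    [distributive law]
= (32·m − 24·m·n + 16 + 28·n − 30·n²)·(−6 − 6·m − 9·n)    [combine like terms]
= −192·m − 192·m² − 288·m·n + 144·m·n + 144·m²·n + 216·m·n² − 96 − 96·m − 144·n − 168·n − 168·m·n − 252·n² + 180·n² + 180·m·n² + 270·n³    [distributive law]
= −288·m − 192·m² − 312·m·n + 144·m²·n + 396·m·n² − 96 − 312·n − 72·n² + 270·n³    [combine like terms]

−288·m − 192·m² − 312·m·n + 144·m²·n + 396·m·n² − 96 − 312·n − 72·n² + 270·n³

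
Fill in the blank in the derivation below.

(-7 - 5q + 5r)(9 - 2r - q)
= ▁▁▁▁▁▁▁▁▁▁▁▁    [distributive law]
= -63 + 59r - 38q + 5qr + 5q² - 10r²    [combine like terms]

Applying distributive law to the line above:

-63 + 14r + 7q - 45q + 10qr + 5q² + 45r - 10r² - 5qr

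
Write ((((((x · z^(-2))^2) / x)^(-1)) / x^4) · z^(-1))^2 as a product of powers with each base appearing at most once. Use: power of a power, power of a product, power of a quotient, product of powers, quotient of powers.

((((((x · z^(-2))^2) / x)^(-1)) / x^4) · z^(-1))^2
= ((((((x · z^(-2))^2) / x)^(-1)) / x^4)^2) · ((z^(-1))^2)    [power of a product]
= ((((((x · z^(-2))^2) / x)^(-1))^2) / ((x^4)^2)) · ((z^(-1))^2)    [power of a quotient]
= (((((x · z^(-2))^2) / x)^(-2)) / ((x^4)^2)) · ((z^(-1))^2)    [power of a power]
= (((((x · z^(-2))^2)^(-2)) / (x^(-2))) / ((x^4)^2)) · ((z^(-1))^2)    [power of a quotient]
= ((((x · z^(-2))^(-4)) / (x^(-2))) / ((x^4)^2)) · ((z^(-1))^2)    [power of a power]
= ((((x^(-4)) · ((z^(-2))^(-4))) / (x^(-2))) / ((x^4)^2)) · ((z^(-1))^2)    [power of a product]
= (((x^(-4) · z^8) / (x^(-2))) / ((x^4)^2)) · ((z^(-1))^2)    [power of a power]
= (((x^(-4) · z^8) / x^(-2)) / x^8) · ((z^(-1))^2)    [power of a power]
= (((x^(-4) · z^8) / x^(-2)) / x^8) · z^(-2)    [power of a power]
= x^(-10)·z^6    [quotient of powers; product of powers]

x^(-10)·z^6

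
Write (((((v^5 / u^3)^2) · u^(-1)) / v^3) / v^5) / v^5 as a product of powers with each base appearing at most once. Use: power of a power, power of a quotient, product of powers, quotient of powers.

(((((v^5 / u^3)^2) · u^(-1)) / v^3) / v^5) / v^5
= ((((((v^5)^2) / ((u^3)^2)) · u^(-1)) / v^3) / v^5) / v^5    [power of a quotient]
= ((((v^10 / ((u^3)^2)) · u^(-1)) / v^3) / v^5) / v^5    [power of a power]
= ((((v^10 / u^6) · u^(-1)) / v^3) / v^5) / v^5    [power of a power]
= u^(-7)v^(-3)    [quotient of powers; product of powers]

u^(-7)v^(-3)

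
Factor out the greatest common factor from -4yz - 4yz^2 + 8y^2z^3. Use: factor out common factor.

4yz(-1 - z + 2yz^2)

-4yz - 4yz^2 + 8y^2z^3
= 4(-yz - yz^2 + 2y^2z^3)    [factor out 4]
= 4yz(-1 - z + 2yz^2)    [factor out yz]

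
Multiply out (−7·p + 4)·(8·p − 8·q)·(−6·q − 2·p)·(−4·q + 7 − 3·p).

(−7·p + 4)·(8·p − 8·q)·(−6·q − 2·p)·(−4·q + 7 − 3·p)
= (−56·p^2 + 56·p·q + 32·p − 32·q)·(−6·q − 2·p)·(−4·q + 7 − 3·p)    [distributive law]
= (336·p^2·q + 112·p^3 − 336·p·q^2 − 112·p^2·q − 192·p·q − 64·p^2 + 192·q^2 + 64·p·q)·(−4·q + 7 − 3·p)    [distributive law]
= (224·p^2·q + 112·p^3 − 336·p·q^2 − 128·p·q − 64·p^2 + 192·q^2)·(−4·q + 7 − 3·p)    [combine like terms]
= −896·p^2·q^2 + 1568·p^2·q − 672·p^3·q − 448·p^3·q + 784·p^3 − 336·p^4 + 1344·p·q^3 − 2352·p·q^2 + 1008·p^2·q^2 + 512·p·q^2 − 896·p·q + 384·p^2·q + 256·p^2·q − 448·p^2 + 192·p^3 − 768·q^3 + 1344·q^2 − 576·p·q^2    [distributive law]
= 112·p^2·q^2 + 2208·p^2·q − 1120·p^3·q + 976·p^3 − 336·p^4 + 1344·p·q^3 − 2416·p·q^2 − 896·p·q − 448·p^2 − 768·q^3 + 1344·q^2    [combine like terms]

112·p^2·q^2 + 2208·p^2·q − 1120·p^3·q + 976·p^3 − 336·p^4 + 1344·p·q^3 − 2416·p·q^2 − 896·p·q − 448·p^2 − 768·q^3 + 1344·q^2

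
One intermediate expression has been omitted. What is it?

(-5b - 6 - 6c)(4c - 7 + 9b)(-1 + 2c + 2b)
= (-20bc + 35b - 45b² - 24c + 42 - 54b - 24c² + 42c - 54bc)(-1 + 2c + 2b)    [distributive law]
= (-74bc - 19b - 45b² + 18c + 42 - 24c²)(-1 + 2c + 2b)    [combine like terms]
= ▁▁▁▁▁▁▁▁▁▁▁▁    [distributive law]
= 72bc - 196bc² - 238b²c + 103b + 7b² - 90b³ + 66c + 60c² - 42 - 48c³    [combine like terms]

Applying distributive law to the line above:

74bc - 148bc² - 148b²c + 19b - 38bc - 38b² + 45b² - 90b²c - 90b³ - 18c + 36c² + 36bc - 42 + 84c + 84b + 24c² - 48c³ - 48bc²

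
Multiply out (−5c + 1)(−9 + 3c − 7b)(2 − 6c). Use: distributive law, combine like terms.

(−5c + 1)(−9 + 3c − 7b)(2 − 6c)
= (45c − 15c^2 + 35bc − 9 + 3c − 7b)(2 − 6c)    [distributive law]
= (48c − 15c^2 + 35bc − 9 − 7b)(2 − 6c)    [combine like terms]
= 96c − 288c^2 − 30c^2 + 90c^3 + 70bc − 210bc^2 − 18 + 54c − 14b + 42bc    [distributive law]
= 150c − 318c^2 + 90c^3 + 112bc − 210bc^2 − 18 − 14b    [combine like terms]

150c − 318c^2 + 90c^3 + 112bc − 210bc^2 − 18 − 14b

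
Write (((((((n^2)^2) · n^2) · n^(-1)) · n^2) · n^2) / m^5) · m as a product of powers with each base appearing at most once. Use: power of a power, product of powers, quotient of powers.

m^(-4)n^9

(((((((n^2)^2) · n^2) · n^(-1)) · n^2) · n^2) / m^5) · m
= (((((n^4 · n^2) · n^(-1)) · n^2) · n^2) / m^5) · m    [power of a power]
= ((((n^6 · n^(-1)) · n^2) · n^2) / m^5) · m    [product of powers]
= (((n^5 · n^2) · n^2) / m^5) · m    [product of powers]
= ((n^7 · n^2) / m^5) · m    [product of powers]
= (n^9 / m^5) · m    [product of powers]
= m^(-4)n^9    [quotient of powers]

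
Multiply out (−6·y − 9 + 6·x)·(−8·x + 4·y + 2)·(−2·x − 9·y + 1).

288·x²·y − 600·x·y² − 588·x·y + 216·y³ + 408·y² + 114·y − 216·x² + 120·x − 18 + 96·x³

(−6·y − 9 + 6·x)·(−8·x + 4·y + 2)·(−2·x − 9·y + 1)
= (48·x·y − 24·y² − 12·y + 72·x − 36·y − 18 − 48·x² + 24·x·y + 12·x)·(−2·x − 9·y + 1)    [distributive law]
= (72·x·y − 24·y² − 48·y + 84·x − 18 − 48·x²)·(−2·x − 9·y + 1)    [combine like terms]
= −144·x²·y − 648·x·y² + 72·x·y + 48·x·y² + 216·y³ − 24·y² + 96·x·y + 432·y² − 48·y − 168·x² − 756·x·y + 84·x + 36·x + 162·y − 18 + 96·x³ + 432·x²·y − 48·x²    [distributive law]
= 288·x²·y − 600·x·y² − 588·x·y + 216·y³ + 408·y² + 114·y − 216·x² + 120·x − 18 + 96·x³    [combine like terms]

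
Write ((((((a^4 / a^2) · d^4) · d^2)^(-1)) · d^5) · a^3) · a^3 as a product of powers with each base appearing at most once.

a^4d^(-1)

((((((a^4 / a^2) · d^4) · d^2)^(-1)) · d^5) · a^3) · a^3
= ((((((a^4 / a^2) · d^4)^(-1)) · ((d^2)^(-1))) · d^5) · a^3) · a^3    [power of a product]
= ((((((a^4 / a^2)^(-1)) · ((d^4)^(-1))) · ((d^2)^(-1))) · d^5) · a^3) · a^3    [power of a product]
= (((((((a^4)^(-1)) / ((a^2)^(-1))) · ((d^4)^(-1))) · ((d^2)^(-1))) · d^5) · a^3) · a^3    [power of a quotient]
= (((((a^(-4) / ((a^2)^(-1))) · ((d^4)^(-1))) · ((d^2)^(-1))) · d^5) · a^3) · a^3    [power of a power]
= (((((a^(-4) / a^(-2)) · ((d^4)^(-1))) · ((d^2)^(-1))) · d^5) · a^3) · a^3    [power of a power]
= ((((a^(-2) · ((d^4)^(-1))) · ((d^2)^(-1))) · d^5) · a^3) · a^3    [quotient of powers]
= ((((a^(-2) · d^(-4)) · ((d^2)^(-1))) · d^5) · a^3) · a^3    [power of a power]
= ((((a^(-2) · d^(-4)) · d^(-2)) · d^5) · a^3) · a^3    [power of a power]
= a^4d^(-1)    [product of powers]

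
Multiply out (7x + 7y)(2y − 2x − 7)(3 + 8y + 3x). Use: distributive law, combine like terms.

(7x + 7y)(2y − 2x − 7)(3 + 8y + 3x)
= (14xy − 14x^2 − 49x + 14y^2 − 14xy − 49y)(3 + 8y + 3x)    [distributive law]
= (−14x^2 − 49x + 14y^2 − 49y)(3 + 8y + 3x)    [combine like terms]
= −42x^2 − 112x^2y − 42x^3 − 147x − 392xy − 147x^2 + 42y^2 + 112y^3 + 42xy^2 − 147y − 392y^2 − 147xy    [distributive law]
= −189x^2 − 112x^2y − 42x^3 − 147x − 539xy − 350y^2 + 112y^3 + 42xy^2 − 147y    [combine like terms]

−189x^2 − 112x^2y − 42x^3 − 147x − 539xy − 350y^2 + 112y^3 + 42xy^2 − 147y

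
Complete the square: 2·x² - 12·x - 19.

2·x² - 12·x - 19
= 2(x² - 6·x) - 19    [factor out 2 from the x-terms]
= 2(x² - 6·x + 9 - 9) - 19    [add and subtract 9 inside the bracket]
= 2(x - 3)² - 18 - 19    [perfect-square identity]
= 2(x - 3)² - 37    [combine constants]

2(x - 3)² - 37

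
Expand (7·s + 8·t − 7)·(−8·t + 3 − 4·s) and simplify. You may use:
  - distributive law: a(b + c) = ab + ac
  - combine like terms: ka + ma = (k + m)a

−88·s·t + 49·s − 28·s^2 − 64·t^2 + 80·t − 21

(7·s + 8·t − 7)·(−8·t + 3 − 4·s)
= −56·s·t + 21·s − 28·s^2 − 64·t^2 + 24·t − 32·s·t + 56·t − 21 + 28·s    [distributive law]
= −88·s·t + 49·s − 28·s^2 − 64·t^2 + 80·t − 21    [combine like terms]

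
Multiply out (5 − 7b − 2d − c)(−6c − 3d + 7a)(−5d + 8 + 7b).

(5 − 7b − 2d − c)(−6c − 3d + 7a)(−5d + 8 + 7b)
= (−30c − 15d + 35a + 42bc + 21bd − 49ab + 12cd + 6d^2 − 14ad + 6c^2 + 3cd − 7ac)(−5d + 8 + 7b)    [distributive law]
= (−30c − 15d + 35a + 42bc + 21bd − 49ab + 15cd + 6d^2 − 14ad + 6c^2 − 7ac)(−5d + 8 + 7b)    [combine like terms]
= 150cd − 240c − 210bc + 75d^2 − 120d − 105bd − 175ad + 280a + 245ab − 210bcd + 336bc + 294b^2c − 105bd^2 + 168bd + 147b^2d + 245abd − 392ab − 343ab^2 − 75cd^2 + 120cd + 105bcd − 30d^3 + 48d^2 + 42bd^2 + 70ad^2 − 112ad − 98abd − 30c^2d + 48c^2 + 42bc^2 + 35acd − 56ac − 49abc    [distributive law]
= 270cd − 240c + 126bc + 123d^2 − 120d + 63bd − 287ad + 280a − 147ab − 105bcd + 294b^2c − 63bd^2 + 147b^2d + 147abd − 343ab^2 − 75cd^2 − 30d^3 + 70ad^2 − 30c^2d + 48c^2 + 42bc^2 + 35acd − 56ac − 49abc    [combine like terms]

270cd − 240c + 126bc + 123d^2 − 120d + 63bd − 287ad + 280a − 147ab − 105bcd + 294b^2c − 63bd^2 + 147b^2d + 147abd − 343ab^2 − 75cd^2 − 30d^3 + 70ad^2 − 30c^2d + 48c^2 + 42bc^2 + 35acd − 56ac − 49abc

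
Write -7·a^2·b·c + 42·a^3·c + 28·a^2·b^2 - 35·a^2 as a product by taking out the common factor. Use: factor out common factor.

7·a^2(-b·c + 6·a·c + 4·b^2 - 5)

-7·a^2·b·c + 42·a^3·c + 28·a^2·b^2 - 35·a^2
= 7(-a^2·b·c + 6·a^3·c + 4·a^2·b^2 - 5·a^2)    [factor out 7]
= 7·a^2(-b·c + 6·a·c + 4·b^2 - 5)    [factor out a^2]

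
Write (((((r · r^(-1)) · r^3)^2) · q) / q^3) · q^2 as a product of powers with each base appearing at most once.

r^6

(((((r · r^(-1)) · r^3)^2) · q) / q^3) · q^2
= (((((r · r^(-1))^2) · ((r^3)^2)) · q) / q^3) · q^2    [power of a product]
= (((((r^2) · ((r^(-1))^2)) · ((r^3)^2)) · q) / q^3) · q^2    [power of a product]
= ((((r^2 · r^(-2)) · ((r^3)^2)) · q) / q^3) · q^2    [power of a power]
= (((r^0 · ((r^3)^2)) · q) / q^3) · q^2    [product of powers]
= (((r^0 · r^6) · q) / q^3) · q^2    [power of a power]
= ((r^6 · q) / q^3) · q^2    [product of powers]
= r^6    [quotient of powers; product of powers]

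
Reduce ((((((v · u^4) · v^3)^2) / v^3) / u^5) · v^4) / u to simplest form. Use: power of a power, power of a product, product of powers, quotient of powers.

u^2v^9

((((((v · u^4) · v^3)^2) / v^3) / u^5) · v^4) / u
= ((((((v · u^4)^2) · ((v^3)^2)) / v^3) / u^5) · v^4) / u    [power of a product]
= ((((((v^2) · ((u^4)^2)) · ((v^3)^2)) / v^3) / u^5) · v^4) / u    [power of a product]
= (((((v^2 · u^8) · ((v^3)^2)) / v^3) / u^5) · v^4) / u    [power of a power]
= (((((v^2 · u^8) · v^6) / v^3) / u^5) · v^4) / u    [power of a power]
= u^2v^9    [quotient of powers; product of powers]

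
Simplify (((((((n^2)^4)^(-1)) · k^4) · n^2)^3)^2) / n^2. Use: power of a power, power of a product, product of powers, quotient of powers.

(((((((n^2)^4)^(-1)) · k^4) · n^2)^3)^2) / n^2
= ((((((n^2)^4)^(-1)) · k^4) · n^2)^6) / n^2    [power of a power]
= ((((((n^2)^4)^(-1)) · k^4)^6) · ((n^2)^6)) / n^2    [power of a product]
= ((((((n^2)^4)^(-1))^6) · ((k^4)^6)) · ((n^2)^6)) / n^2    [power of a product]
= (((((n^2)^4)^(-6)) · ((k^4)^6)) · ((n^2)^6)) / n^2    [power of a power]
= ((((n^2)^(-24)) · ((k^4)^6)) · ((n^2)^6)) / n^2    [power of a power]
= ((n^(-48) · ((k^4)^6)) · ((n^2)^6)) / n^2    [power of a power]
= ((n^(-48) · k^24) · ((n^2)^6)) / n^2    [power of a power]
= ((n^(-48) · k^24) · n^12) / n^2    [power of a power]
= k^24n^(-38)    [quotient of powers; product of powers]

k^24n^(-38)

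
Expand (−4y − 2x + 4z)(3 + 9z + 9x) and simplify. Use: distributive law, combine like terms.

−12y − 36yz − 36xy − 6x + 18xz − 18x^2 + 12z + 36z^2

(−4y − 2x + 4z)(3 + 9z + 9x)
= −12y − 36yz − 36xy − 6x − 18xz − 18x^2 + 12z + 36z^2 + 36xz    [distributive law]
= −12y − 36yz − 36xy − 6x + 18xz − 18x^2 + 12z + 36z^2    [combine like terms]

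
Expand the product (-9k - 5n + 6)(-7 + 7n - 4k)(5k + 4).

(-9k - 5n + 6)(-7 + 7n - 4k)(5k + 4)
= (63k - 63kn + 36k^2 + 35n - 35n^2 + 20kn - 42 + 42n - 24k)(5k + 4)    [distributive law]
= (39k - 43kn + 36k^2 + 77n - 35n^2 - 42)(5k + 4)    [combine like terms]
= 195k^2 + 156k - 215k^2n - 172kn + 180k^3 + 144k^2 + 385kn + 308n - 175kn^2 - 140n^2 - 210k - 168    [distributive law]
= 339k^2 - 54k - 215k^2n + 213kn + 180k^3 + 308n - 175kn^2 - 140n^2 - 168    [combine like terms]

339k^2 - 54k - 215k^2n + 213kn + 180k^3 + 308n - 175kn^2 - 140n^2 - 168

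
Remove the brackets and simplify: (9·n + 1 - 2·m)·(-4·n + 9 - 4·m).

(9·n + 1 - 2·m)·(-4·n + 9 - 4·m)
= -36·n^2 + 81·n - 36·m·n - 4·n + 9 - 4·m + 8·m·n - 18·m + 8·m^2    [distributive law]
= -36·n^2 + 77·n - 28·m·n + 9 - 22·m + 8·m^2    [combine like terms]

-36·n^2 + 77·n - 28·m·n + 9 - 22·m + 8·m^2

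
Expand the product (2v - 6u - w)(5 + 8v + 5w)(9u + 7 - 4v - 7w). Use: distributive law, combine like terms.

(2v - 6u - w)(5 + 8v + 5w)(9u + 7 - 4v - 7w)
= (10v + 16v^2 + 10vw - 30u - 48uv - 30uw - 5w - 8vw - 5w^2)(9u + 7 - 4v - 7w)    [distributive law]
= (10v + 16v^2 + 2vw - 30u - 48uv - 30uw - 5w - 5w^2)(9u + 7 - 4v - 7w)    [combine like terms]
= 90uv + 70v - 40v^2 - 70vw + 144uv^2 + 112v^2 - 64v^3 - 112v^2w + 18uvw + 14vw - 8v^2w - 14vw^2 - 270u^2 - 210u + 120uv + 210uw - 432u^2v - 336uv + 192uv^2 + 336uvw - 270u^2w - 210uw + 120uvw + 210uw^2 - 45uw - 35w + 20vw + 35w^2 - 45uw^2 - 35w^2 + 20vw^2 + 35w^3    [distributive law]
= -126uv + 70v + 72v^2 - 36vw + 336uv^2 - 64v^3 - 120v^2w + 474uvw + 6vw^2 - 270u^2 - 210u - 45uw - 432u^2v - 270u^2w + 165uw^2 - 35w + 35w^3    [combine like terms]

-126uv + 70v + 72v^2 - 36vw + 336uv^2 - 64v^3 - 120v^2w + 474uvw + 6vw^2 - 270u^2 - 210u - 45uw - 432u^2v - 270u^2w + 165uw^2 - 35w + 35w^3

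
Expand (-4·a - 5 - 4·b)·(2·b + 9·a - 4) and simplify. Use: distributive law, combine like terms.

(-4·a - 5 - 4·b)·(2·b + 9·a - 4)
= -8·a·b - 36·a² + 16·a - 10·b - 45·a + 20 - 8·b² - 36·a·b + 16·b    [distributive law]
= -44·a·b - 36·a² - 29·a + 6·b + 20 - 8·b²    [combine like terms]

-44·a·b - 36·a² - 29·a + 6·b + 20 - 8·b²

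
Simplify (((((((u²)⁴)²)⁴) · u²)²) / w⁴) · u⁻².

u¹³⁰w⁻⁴

(((((((u²)⁴)²)⁴) · u²)²) / w⁴) · u⁻²
= (((((((u²)⁴)²)⁴)²) · ((u²)²)) / w⁴) · u⁻²    [power of a product]
= ((((((u²)⁴)²)⁸) · ((u²)²)) / w⁴) · u⁻²    [power of a power]
= (((((u²)⁴)¹⁶) · ((u²)²)) / w⁴) · u⁻²    [power of a power]
= ((((u²)⁶⁴) · ((u²)²)) / w⁴) · u⁻²    [power of a power]
= ((u¹²⁸ · ((u²)²)) / w⁴) · u⁻²    [power of a power]
= ((u¹²⁸ · u⁴) / w⁴) · u⁻²    [power of a power]
= (u¹³² / w⁴) · u⁻²    [product of powers]
= u¹³⁰w⁻⁴    [quotient of powers; product of powers]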